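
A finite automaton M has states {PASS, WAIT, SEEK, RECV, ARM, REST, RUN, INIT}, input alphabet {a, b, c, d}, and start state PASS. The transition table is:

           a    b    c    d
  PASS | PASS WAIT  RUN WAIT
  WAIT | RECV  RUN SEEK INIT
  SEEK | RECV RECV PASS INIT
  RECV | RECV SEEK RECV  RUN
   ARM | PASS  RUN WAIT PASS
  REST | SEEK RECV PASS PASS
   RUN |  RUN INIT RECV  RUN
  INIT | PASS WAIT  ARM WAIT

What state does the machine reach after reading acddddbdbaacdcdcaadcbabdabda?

Trace: PASS -a-> PASS -c-> RUN -d-> RUN -d-> RUN -d-> RUN -d-> RUN -b-> INIT -d-> WAIT -b-> RUN -a-> RUN -a-> RUN -c-> RECV -d-> RUN -c-> RECV -d-> RUN -c-> RECV -a-> RECV -a-> RECV -d-> RUN -c-> RECV -b-> SEEK -a-> RECV -b-> SEEK -d-> INIT -a-> PASS -b-> WAIT -d-> INIT -a-> PASS

PASS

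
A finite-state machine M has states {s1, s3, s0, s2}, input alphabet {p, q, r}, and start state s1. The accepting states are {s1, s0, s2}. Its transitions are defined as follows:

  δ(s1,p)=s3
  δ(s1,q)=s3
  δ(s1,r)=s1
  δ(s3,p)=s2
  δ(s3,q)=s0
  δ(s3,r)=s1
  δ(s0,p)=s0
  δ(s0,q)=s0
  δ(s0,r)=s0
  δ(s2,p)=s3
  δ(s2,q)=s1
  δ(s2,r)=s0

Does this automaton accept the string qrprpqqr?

s1 → s3 → s1 → s3 → s1 → s3 → s0 → s0 → s0
End state s0 is accepting.

Yes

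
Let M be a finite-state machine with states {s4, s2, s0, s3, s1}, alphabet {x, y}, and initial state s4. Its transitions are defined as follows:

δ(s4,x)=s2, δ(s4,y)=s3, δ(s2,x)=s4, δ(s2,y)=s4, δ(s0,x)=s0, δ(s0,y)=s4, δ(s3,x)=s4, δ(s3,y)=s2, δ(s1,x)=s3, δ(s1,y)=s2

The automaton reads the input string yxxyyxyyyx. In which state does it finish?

start at s4
read 'y': s4 → s3
read 'x': s3 → s4
read 'x': s4 → s2
read 'y': s2 → s4
read 'y': s4 → s3
read 'x': s3 → s4
read 'y': s4 → s3
read 'y': s3 → s2
read 'y': s2 → s4
read 'x': s4 → s2

s2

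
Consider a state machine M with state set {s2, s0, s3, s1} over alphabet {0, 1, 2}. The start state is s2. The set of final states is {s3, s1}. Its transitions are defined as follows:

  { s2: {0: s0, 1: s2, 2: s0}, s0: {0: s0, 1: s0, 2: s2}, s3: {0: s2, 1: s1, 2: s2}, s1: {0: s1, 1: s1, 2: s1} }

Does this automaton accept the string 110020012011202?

No

Trace: s2 -1-> s2 -1-> s2 -0-> s0 -0-> s0 -2-> s2 -0-> s0 -0-> s0 -1-> s0 -2-> s2 -0-> s0 -1-> s0 -1-> s0 -2-> s2 -0-> s0 -2-> s2
End state s2 is not accepting.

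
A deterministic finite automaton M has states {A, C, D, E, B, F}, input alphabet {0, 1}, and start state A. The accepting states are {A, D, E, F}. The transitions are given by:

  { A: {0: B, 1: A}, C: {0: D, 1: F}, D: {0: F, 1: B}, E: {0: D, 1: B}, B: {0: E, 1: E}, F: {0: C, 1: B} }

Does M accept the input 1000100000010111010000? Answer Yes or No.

start at A
read '1': A → A
read '0': A → B
read '0': B → E
read '0': E → D
read '1': D → B
read '0': B → E
read '0': E → D
read '0': D → F
read '0': F → C
read '0': C → D
read '0': D → F
read '1': F → B
read '0': B → E
read '1': E → B
read '1': B → E
read '1': E → B
read '0': B → E
read '1': E → B
read '0': B → E
read '0': E → D
read '0': D → F
read '0': F → C
End state C is not accepting.

No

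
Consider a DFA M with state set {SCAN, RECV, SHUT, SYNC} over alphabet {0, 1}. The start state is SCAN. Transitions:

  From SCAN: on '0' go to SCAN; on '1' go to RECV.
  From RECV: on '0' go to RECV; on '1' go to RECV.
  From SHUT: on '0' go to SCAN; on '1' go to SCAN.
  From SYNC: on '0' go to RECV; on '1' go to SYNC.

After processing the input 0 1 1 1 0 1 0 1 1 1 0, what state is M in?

RECV

start at SCAN
read '0': SCAN → SCAN
read '1': SCAN → RECV
read '1': RECV → RECV
read '1': RECV → RECV
read '0': RECV → RECV
read '1': RECV → RECV
read '0': RECV → RECV
read '1': RECV → RECV
read '1': RECV → RECV
read '1': RECV → RECV
read '0': RECV → RECV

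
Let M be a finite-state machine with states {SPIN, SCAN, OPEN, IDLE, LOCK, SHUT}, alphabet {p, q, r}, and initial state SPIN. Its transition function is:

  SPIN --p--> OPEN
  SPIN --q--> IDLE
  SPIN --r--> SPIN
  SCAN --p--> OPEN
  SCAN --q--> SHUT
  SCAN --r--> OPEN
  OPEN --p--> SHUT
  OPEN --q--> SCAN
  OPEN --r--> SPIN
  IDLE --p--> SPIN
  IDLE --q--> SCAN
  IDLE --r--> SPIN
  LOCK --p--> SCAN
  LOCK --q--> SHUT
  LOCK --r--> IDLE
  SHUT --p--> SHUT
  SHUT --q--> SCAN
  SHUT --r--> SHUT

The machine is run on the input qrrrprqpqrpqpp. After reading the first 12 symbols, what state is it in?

SCAN

start at SPIN
read 'q': SPIN → IDLE
read 'r': IDLE → SPIN
read 'r': SPIN → SPIN
read 'r': SPIN → SPIN
read 'p': SPIN → OPEN
read 'r': OPEN → SPIN
read 'q': SPIN → IDLE
read 'p': IDLE → SPIN
read 'q': SPIN → IDLE
read 'r': IDLE → SPIN
read 'p': SPIN → OPEN
read 'q': OPEN → SCAN
After 12 symbols: SCAN.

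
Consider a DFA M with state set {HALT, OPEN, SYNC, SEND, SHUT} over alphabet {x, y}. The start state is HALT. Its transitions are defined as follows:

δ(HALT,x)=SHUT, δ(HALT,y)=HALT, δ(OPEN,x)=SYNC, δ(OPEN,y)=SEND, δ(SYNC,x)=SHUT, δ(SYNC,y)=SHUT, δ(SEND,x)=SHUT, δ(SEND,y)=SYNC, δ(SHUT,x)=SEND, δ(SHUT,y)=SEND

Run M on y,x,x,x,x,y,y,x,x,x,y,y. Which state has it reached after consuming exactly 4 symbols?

Trace: HALT -y-> HALT -x-> SHUT -x-> SEND -x-> SHUT
After 4 symbols: SHUT.

SHUT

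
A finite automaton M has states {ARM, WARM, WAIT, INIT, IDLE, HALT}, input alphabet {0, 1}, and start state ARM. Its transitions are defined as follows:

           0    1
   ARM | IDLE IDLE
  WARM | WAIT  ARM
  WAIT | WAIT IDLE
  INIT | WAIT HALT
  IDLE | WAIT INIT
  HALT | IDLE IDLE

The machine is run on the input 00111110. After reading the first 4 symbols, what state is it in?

ARM → IDLE → WAIT → IDLE → INIT
After 4 symbols: INIT.

INIT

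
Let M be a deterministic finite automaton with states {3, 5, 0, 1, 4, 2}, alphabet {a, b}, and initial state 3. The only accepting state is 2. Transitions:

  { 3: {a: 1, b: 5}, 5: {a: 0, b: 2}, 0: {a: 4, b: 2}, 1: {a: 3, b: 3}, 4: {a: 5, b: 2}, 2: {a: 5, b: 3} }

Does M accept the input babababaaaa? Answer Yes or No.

Trace: 3 -b-> 5 -a-> 0 -b-> 2 -a-> 5 -b-> 2 -a-> 5 -b-> 2 -a-> 5 -a-> 0 -a-> 4 -a-> 5
End state 5 is not accepting.

No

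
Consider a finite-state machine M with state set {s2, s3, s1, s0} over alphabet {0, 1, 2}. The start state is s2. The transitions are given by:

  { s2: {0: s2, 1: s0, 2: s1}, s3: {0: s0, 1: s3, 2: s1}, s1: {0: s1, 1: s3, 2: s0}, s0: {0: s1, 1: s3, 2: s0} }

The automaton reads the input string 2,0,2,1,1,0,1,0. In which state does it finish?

s2 → s1 → s1 → s0 → s3 → s3 → s0 → s3 → s0

s0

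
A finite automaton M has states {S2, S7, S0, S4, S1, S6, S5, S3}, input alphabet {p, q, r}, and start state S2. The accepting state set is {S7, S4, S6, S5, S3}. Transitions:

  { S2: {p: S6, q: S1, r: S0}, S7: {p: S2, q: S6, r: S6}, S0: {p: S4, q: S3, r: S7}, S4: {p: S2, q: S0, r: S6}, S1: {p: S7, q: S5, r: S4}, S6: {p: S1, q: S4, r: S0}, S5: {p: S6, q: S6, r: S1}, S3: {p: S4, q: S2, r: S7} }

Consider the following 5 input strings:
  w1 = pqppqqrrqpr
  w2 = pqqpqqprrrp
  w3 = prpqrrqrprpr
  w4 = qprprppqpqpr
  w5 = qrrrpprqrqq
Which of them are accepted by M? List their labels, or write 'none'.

w4, w5

w1:
  start at S2
  read 'p': S2 → S6
  read 'q': S6 → S4
  read 'p': S4 → S2
  read 'p': S2 → S6
  read 'q': S6 → S4
  read 'q': S4 → S0
  read 'r': S0 → S7
  read 'r': S7 → S6
  read 'q': S6 → S4
  read 'p': S4 → S2
  read 'r': S2 → S0
  end S0, rejected
w2:
  start at S2
  read 'p': S2 → S6
  read 'q': S6 → S4
  read 'q': S4 → S0
  read 'p': S0 → S4
  read 'q': S4 → S0
  read 'q': S0 → S3
  read 'p': S3 → S4
  read 'r': S4 → S6
  read 'r': S6 → S0
  read 'r': S0 → S7
  read 'p': S7 → S2
  end S2, rejected
w3:
  start at S2
  read 'p': S2 → S6
  read 'r': S6 → S0
  read 'p': S0 → S4
  read 'q': S4 → S0
  read 'r': S0 → S7
  read 'r': S7 → S6
  read 'q': S6 → S4
  read 'r': S4 → S6
  read 'p': S6 → S1
  read 'r': S1 → S4
  read 'p': S4 → S2
  read 'r': S2 → S0
  end S0, rejected
w4:
  start at S2
  read 'q': S2 → S1
  read 'p': S1 → S7
  read 'r': S7 → S6
  read 'p': S6 → S1
  read 'r': S1 → S4
  read 'p': S4 → S2
  read 'p': S2 → S6
  read 'q': S6 → S4
  read 'p': S4 → S2
  read 'q': S2 → S1
  read 'p': S1 → S7
  read 'r': S7 → S6
  end S6, accepted
w5:
  start at S2
  read 'q': S2 → S1
  read 'r': S1 → S4
  read 'r': S4 → S6
  read 'r': S6 → S0
  read 'p': S0 → S4
  read 'p': S4 → S2
  read 'r': S2 → S0
  read 'q': S0 → S3
  read 'r': S3 → S7
  read 'q': S7 → S6
  read 'q': S6 → S4
  end S4, accepted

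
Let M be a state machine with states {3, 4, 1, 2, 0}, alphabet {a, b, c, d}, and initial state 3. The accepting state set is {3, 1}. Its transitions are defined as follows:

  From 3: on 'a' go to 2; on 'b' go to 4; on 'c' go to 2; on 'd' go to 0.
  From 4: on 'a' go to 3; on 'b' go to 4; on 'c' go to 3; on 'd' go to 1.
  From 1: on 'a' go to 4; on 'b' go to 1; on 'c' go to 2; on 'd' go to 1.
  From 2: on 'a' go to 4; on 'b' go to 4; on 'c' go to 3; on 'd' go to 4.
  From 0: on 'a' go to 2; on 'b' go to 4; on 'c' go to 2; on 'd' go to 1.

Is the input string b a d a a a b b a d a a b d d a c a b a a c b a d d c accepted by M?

Trace: 3 -b-> 4 -a-> 3 -d-> 0 -a-> 2 -a-> 4 -a-> 3 -b-> 4 -b-> 4 -a-> 3 -d-> 0 -a-> 2 -a-> 4 -b-> 4 -d-> 1 -d-> 1 -a-> 4 -c-> 3 -a-> 2 -b-> 4 -a-> 3 -a-> 2 -c-> 3 -b-> 4 -a-> 3 -d-> 0 -d-> 1 -c-> 2
End state 2 is not accepting.

No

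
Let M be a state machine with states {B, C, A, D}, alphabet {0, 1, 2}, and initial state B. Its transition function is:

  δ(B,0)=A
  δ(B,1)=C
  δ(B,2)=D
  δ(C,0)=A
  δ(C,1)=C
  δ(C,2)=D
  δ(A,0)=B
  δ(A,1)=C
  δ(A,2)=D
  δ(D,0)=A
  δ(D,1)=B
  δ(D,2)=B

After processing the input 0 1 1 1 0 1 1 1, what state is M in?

C

start at B
read '0': B → A
read '1': A → C
read '1': C → C
read '1': C → C
read '0': C → A
read '1': A → C
read '1': C → C
read '1': C → C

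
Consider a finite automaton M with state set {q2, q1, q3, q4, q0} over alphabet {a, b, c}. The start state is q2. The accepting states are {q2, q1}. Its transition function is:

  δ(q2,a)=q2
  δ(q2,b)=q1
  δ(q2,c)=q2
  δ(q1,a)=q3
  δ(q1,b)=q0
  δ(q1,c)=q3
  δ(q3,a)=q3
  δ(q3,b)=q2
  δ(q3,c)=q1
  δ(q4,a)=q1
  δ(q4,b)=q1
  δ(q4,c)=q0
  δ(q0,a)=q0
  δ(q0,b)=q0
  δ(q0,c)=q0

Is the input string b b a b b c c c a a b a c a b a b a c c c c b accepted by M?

No

q2 → q1 → q0 → q0 → q0 → q0 → q0 → q0 → q0 → q0 → q0 → q0 → q0 → q0 → q0 → q0 → q0 → q0 → q0 → q0 → q0 → q0 → q0 → q0
End state q0 is not accepting.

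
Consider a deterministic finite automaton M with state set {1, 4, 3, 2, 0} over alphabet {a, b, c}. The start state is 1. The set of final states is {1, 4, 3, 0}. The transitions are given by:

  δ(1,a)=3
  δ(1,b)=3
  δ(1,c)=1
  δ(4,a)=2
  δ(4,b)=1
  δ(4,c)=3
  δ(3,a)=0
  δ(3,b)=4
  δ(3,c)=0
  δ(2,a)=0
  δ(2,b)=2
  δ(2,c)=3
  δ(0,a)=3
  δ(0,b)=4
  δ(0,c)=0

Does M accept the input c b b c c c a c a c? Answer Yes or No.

1 → 1 → 3 → 4 → 3 → 0 → 0 → 3 → 0 → 3 → 0
End state 0 is accepting.

Yes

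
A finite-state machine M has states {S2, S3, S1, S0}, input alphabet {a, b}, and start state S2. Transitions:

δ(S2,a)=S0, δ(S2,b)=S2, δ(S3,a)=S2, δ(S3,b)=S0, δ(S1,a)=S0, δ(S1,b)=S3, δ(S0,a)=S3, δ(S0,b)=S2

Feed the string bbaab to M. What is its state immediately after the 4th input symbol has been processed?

S3

S2 → S2 → S2 → S0 → S3
After 4 symbols: S3.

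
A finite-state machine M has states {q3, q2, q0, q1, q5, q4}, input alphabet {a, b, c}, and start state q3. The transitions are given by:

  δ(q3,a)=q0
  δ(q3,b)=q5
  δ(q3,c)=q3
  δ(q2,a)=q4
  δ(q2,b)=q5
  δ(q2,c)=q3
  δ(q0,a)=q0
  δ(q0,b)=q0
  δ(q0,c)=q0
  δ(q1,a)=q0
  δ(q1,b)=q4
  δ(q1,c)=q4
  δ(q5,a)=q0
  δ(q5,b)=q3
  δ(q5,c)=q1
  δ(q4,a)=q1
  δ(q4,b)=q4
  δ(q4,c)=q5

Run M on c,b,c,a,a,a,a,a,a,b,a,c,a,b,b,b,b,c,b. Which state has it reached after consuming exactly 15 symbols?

start at q3
read 'c': q3 → q3
read 'b': q3 → q5
read 'c': q5 → q1
read 'a': q1 → q0
read 'a': q0 → q0
read 'a': q0 → q0
read 'a': q0 → q0
read 'a': q0 → q0
read 'a': q0 → q0
read 'b': q0 → q0
read 'a': q0 → q0
read 'c': q0 → q0
read 'a': q0 → q0
read 'b': q0 → q0
read 'b': q0 → q0
After 15 symbols: q0.

q0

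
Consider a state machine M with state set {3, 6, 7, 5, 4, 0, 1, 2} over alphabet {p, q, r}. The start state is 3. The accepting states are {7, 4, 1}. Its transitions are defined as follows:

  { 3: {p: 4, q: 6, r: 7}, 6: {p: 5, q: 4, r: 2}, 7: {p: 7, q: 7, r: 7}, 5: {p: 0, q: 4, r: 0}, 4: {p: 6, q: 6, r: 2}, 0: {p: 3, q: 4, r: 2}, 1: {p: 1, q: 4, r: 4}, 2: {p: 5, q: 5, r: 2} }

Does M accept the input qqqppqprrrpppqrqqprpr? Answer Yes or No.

No

start at 3
read 'q': 3 → 6
read 'q': 6 → 4
read 'q': 4 → 6
read 'p': 6 → 5
read 'p': 5 → 0
read 'q': 0 → 4
read 'p': 4 → 6
read 'r': 6 → 2
read 'r': 2 → 2
read 'r': 2 → 2
read 'p': 2 → 5
read 'p': 5 → 0
read 'p': 0 → 3
read 'q': 3 → 6
read 'r': 6 → 2
read 'q': 2 → 5
read 'q': 5 → 4
read 'p': 4 → 6
read 'r': 6 → 2
read 'p': 2 → 5
read 'r': 5 → 0
End state 0 is not accepting.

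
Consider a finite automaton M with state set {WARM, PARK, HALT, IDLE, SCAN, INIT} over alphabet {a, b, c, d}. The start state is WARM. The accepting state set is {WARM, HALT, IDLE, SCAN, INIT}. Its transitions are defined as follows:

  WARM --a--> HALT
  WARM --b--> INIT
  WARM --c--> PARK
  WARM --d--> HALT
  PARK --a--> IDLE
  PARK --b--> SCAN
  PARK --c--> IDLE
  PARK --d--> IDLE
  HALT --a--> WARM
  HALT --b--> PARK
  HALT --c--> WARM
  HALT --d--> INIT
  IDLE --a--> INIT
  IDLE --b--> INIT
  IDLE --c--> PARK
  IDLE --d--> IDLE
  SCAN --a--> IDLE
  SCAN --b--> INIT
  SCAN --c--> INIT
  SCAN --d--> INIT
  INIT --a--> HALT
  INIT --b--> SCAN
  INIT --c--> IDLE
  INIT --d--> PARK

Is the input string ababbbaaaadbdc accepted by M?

WARM → HALT → PARK → IDLE → INIT → SCAN → INIT → HALT → WARM → HALT → WARM → HALT → PARK → IDLE → PARK
End state PARK is not accepting.

No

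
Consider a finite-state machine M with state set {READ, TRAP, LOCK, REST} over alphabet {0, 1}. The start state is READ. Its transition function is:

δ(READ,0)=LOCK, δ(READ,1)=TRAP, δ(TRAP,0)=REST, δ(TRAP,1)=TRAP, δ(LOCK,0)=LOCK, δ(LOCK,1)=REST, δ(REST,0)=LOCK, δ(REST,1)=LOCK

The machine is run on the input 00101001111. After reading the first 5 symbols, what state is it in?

REST

READ → LOCK → LOCK → REST → LOCK → REST
After 5 symbols: REST.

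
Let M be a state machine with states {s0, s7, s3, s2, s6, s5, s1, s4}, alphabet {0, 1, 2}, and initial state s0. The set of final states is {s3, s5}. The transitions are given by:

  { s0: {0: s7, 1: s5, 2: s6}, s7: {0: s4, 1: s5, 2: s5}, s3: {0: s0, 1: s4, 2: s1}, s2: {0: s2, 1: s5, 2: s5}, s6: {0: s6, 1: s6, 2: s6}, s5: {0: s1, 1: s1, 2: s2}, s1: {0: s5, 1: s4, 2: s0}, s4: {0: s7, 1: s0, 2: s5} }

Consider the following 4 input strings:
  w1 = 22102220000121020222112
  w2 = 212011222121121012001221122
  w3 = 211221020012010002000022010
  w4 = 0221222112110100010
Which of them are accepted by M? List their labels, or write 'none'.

w4

w1:
  start at s0
  read '2': s0 → s6
  read '2': s6 → s6
  read '1': s6 → s6
  read '0': s6 → s6
  read '2': s6 → s6
  read '2': s6 → s6
  read '2': s6 → s6
  read '0': s6 → s6
  read '0': s6 → s6
  read '0': s6 → s6
  read '0': s6 → s6
  read '1': s6 → s6
  read '2': s6 → s6
  read '1': s6 → s6
  read '0': s6 → s6
  read '2': s6 → s6
  read '0': s6 → s6
  read '2': s6 → s6
  read '2': s6 → s6
  read '2': s6 → s6
  read '1': s6 → s6
  read '1': s6 → s6
  read '2': s6 → s6
  end s6, rejected
w2:
  start at s0
  read '2': s0 → s6
  read '1': s6 → s6
  read '2': s6 → s6
  read '0': s6 → s6
  read '1': s6 → s6
  read '1': s6 → s6
  read '2': s6 → s6
  read '2': s6 → s6
  read '2': s6 → s6
  read '1': s6 → s6
  read '2': s6 → s6
  read '1': s6 → s6
  read '1': s6 → s6
  read '2': s6 → s6
  read '1': s6 → s6
  read '0': s6 → s6
  read '1': s6 → s6
  read '2': s6 → s6
  read '0': s6 → s6
  read '0': s6 → s6
  read '1': s6 → s6
  read '2': s6 → s6
  read '2': s6 → s6
  read '1': s6 → s6
  read '1': s6 → s6
  read '2': s6 → s6
  read '2': s6 → s6
  end s6, rejected
w3:
  start at s0
  read '2': s0 → s6
  read '1': s6 → s6
  read '1': s6 → s6
  read '2': s6 → s6
  read '2': s6 → s6
  read '1': s6 → s6
  read '0': s6 → s6
  read '2': s6 → s6
  read '0': s6 → s6
  read '0': s6 → s6
  read '1': s6 → s6
  read '2': s6 → s6
  read '0': s6 → s6
  read '1': s6 → s6
  read '0': s6 → s6
  read '0': s6 → s6
  read '0': s6 → s6
  read '2': s6 → s6
  read '0': s6 → s6
  read '0': s6 → s6
  read '0': s6 → s6
  read '0': s6 → s6
  read '2': s6 → s6
  read '2': s6 → s6
  read '0': s6 → s6
  read '1': s6 → s6
  read '0': s6 → s6
  end s6, rejected
w4:
  start at s0
  read '0': s0 → s7
  read '2': s7 → s5
  read '2': s5 → s2
  read '1': s2 → s5
  read '2': s5 → s2
  read '2': s2 → s5
  read '2': s5 → s2
  read '1': s2 → s5
  read '1': s5 → s1
  read '2': s1 → s0
  read '1': s0 → s5
  read '1': s5 → s1
  read '0': s1 → s5
  read '1': s5 → s1
  read '0': s1 → s5
  read '0': s5 → s1
  read '0': s1 → s5
  read '1': s5 → s1
  read '0': s1 → s5
  end s5, accepted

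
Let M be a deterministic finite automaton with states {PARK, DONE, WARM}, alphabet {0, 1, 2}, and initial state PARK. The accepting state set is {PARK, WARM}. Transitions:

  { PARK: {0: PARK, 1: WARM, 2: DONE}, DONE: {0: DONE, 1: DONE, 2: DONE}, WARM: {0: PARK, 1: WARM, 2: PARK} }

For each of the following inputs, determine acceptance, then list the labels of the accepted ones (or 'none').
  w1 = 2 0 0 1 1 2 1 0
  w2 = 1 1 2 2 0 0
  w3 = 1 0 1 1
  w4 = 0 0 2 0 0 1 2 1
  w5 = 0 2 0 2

w1: PARK → DONE → DONE → DONE → DONE → DONE → DONE → DONE → DONE  → end DONE, rejected
w2: PARK → WARM → WARM → PARK → DONE → DONE → DONE  → end DONE, rejected
w3: PARK → WARM → PARK → WARM → WARM  → end WARM, accepted
w4: PARK → PARK → PARK → DONE → DONE → DONE → DONE → DONE → DONE  → end DONE, rejected
w5: PARK → PARK → DONE → DONE → DONE  → end DONE, rejected

w3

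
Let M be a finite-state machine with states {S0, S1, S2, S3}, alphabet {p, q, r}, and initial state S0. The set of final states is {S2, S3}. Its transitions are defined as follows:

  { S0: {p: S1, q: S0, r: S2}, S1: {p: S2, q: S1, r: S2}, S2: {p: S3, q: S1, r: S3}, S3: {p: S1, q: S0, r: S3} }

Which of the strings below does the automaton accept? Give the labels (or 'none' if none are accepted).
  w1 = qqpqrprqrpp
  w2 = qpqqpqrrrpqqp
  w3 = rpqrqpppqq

w2

w1: S0 → S0 → S0 → S1 → S1 → S2 → S3 → S3 → S0 → S2 → S3 → S1  → end S1, rejected
w2: S0 → S0 → S1 → S1 → S1 → S2 → S1 → S2 → S3 → S3 → S1 → S1 → S1 → S2  → end S2, accepted
w3: S0 → S2 → S3 → S0 → S2 → S1 → S2 → S3 → S1 → S1 → S1  → end S1, rejected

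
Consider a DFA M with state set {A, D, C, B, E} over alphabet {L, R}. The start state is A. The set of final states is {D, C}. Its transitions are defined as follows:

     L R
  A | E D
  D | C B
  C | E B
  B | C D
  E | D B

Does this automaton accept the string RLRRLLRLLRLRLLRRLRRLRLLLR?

No

Trace: A -R-> D -L-> C -R-> B -R-> D -L-> C -L-> E -R-> B -L-> C -L-> E -R-> B -L-> C -R-> B -L-> C -L-> E -R-> B -R-> D -L-> C -R-> B -R-> D -L-> C -R-> B -L-> C -L-> E -L-> D -R-> B
End state B is not accepting.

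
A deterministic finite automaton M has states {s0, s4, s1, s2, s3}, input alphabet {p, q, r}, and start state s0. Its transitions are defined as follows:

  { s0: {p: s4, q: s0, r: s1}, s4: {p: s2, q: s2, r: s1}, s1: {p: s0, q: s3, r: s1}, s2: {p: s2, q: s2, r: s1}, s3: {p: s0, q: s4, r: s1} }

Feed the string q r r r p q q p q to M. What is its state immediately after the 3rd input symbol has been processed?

s1

start at s0
read 'q': s0 → s0
read 'r': s0 → s1
read 'r': s1 → s1
After 3 symbols: s1.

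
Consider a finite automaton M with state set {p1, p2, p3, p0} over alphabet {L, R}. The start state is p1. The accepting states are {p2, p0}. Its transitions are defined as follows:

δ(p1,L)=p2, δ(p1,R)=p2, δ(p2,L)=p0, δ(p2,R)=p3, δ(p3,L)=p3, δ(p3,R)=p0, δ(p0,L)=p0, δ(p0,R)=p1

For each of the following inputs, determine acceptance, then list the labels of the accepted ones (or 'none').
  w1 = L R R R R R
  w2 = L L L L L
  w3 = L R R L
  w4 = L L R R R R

w2, w3, w4

w1: p1 → p2 → p3 → p0 → p1 → p2 → p3  → end p3, rejected
w2: p1 → p2 → p0 → p0 → p0 → p0  → end p0, accepted
w3: p1 → p2 → p3 → p0 → p0  → end p0, accepted
w4: p1 → p2 → p0 → p1 → p2 → p3 → p0  → end p0, accepted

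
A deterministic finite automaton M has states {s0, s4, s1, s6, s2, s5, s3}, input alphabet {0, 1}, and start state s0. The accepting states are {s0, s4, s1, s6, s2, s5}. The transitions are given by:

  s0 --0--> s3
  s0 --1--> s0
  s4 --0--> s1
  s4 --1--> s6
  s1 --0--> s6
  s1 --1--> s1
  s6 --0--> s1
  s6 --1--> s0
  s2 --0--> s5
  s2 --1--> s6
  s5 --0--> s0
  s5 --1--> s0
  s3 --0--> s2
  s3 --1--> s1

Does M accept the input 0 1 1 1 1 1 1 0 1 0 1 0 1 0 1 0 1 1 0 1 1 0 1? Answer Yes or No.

Yes

Trace: s0 -0-> s3 -1-> s1 -1-> s1 -1-> s1 -1-> s1 -1-> s1 -1-> s1 -0-> s6 -1-> s0 -0-> s3 -1-> s1 -0-> s6 -1-> s0 -0-> s3 -1-> s1 -0-> s6 -1-> s0 -1-> s0 -0-> s3 -1-> s1 -1-> s1 -0-> s6 -1-> s0
End state s0 is accepting.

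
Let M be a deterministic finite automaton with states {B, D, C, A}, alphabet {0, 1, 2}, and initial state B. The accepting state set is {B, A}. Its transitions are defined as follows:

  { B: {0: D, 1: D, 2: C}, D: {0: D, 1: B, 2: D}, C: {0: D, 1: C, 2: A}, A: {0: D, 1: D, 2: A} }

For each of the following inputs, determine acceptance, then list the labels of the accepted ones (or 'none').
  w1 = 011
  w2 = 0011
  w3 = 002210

w1: B → D → B → D  → end D, rejected
w2: B → D → D → B → D  → end D, rejected
w3: B → D → D → D → D → B → D  → end D, rejected

none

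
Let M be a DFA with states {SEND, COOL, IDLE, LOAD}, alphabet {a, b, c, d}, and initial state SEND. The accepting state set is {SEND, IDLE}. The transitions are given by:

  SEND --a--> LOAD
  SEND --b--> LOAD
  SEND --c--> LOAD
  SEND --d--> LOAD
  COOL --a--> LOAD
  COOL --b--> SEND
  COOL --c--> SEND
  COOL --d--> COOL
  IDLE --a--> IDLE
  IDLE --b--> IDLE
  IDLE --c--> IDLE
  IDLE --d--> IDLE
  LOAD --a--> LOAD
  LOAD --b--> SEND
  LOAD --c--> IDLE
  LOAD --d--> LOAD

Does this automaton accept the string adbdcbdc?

SEND → LOAD → LOAD → SEND → LOAD → IDLE → IDLE → IDLE → IDLE
End state IDLE is accepting.

Yes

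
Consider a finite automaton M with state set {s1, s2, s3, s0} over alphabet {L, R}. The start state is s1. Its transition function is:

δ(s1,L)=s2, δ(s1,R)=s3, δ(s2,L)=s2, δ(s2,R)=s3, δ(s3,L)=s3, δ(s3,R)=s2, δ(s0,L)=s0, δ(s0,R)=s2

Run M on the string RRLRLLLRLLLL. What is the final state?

start at s1
read 'R': s1 → s3
read 'R': s3 → s2
read 'L': s2 → s2
read 'R': s2 → s3
read 'L': s3 → s3
read 'L': s3 → s3
read 'L': s3 → s3
read 'R': s3 → s2
read 'L': s2 → s2
read 'L': s2 → s2
read 'L': s2 → s2
read 'L': s2 → s2

s2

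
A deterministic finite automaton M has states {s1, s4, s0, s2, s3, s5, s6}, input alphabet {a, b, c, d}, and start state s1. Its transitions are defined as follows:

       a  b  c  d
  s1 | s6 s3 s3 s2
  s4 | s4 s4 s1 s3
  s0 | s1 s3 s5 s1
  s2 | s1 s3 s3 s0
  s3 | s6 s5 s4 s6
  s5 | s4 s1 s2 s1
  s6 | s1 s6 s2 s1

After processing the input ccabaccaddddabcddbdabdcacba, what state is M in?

s4

Trace: s1 -c-> s3 -c-> s4 -a-> s4 -b-> s4 -a-> s4 -c-> s1 -c-> s3 -a-> s6 -d-> s1 -d-> s2 -d-> s0 -d-> s1 -a-> s6 -b-> s6 -c-> s2 -d-> s0 -d-> s1 -b-> s3 -d-> s6 -a-> s1 -b-> s3 -d-> s6 -c-> s2 -a-> s1 -c-> s3 -b-> s5 -a-> s4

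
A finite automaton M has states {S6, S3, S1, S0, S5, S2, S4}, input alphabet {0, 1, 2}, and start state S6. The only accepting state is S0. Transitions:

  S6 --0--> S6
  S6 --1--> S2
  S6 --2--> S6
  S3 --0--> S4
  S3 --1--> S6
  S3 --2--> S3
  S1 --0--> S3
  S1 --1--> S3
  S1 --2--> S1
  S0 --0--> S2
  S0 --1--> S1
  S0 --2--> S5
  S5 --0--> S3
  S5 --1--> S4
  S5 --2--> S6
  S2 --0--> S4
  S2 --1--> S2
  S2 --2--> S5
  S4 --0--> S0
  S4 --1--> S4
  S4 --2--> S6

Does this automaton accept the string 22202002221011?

No

S6 → S6 → S6 → S6 → S6 → S6 → S6 → S6 → S6 → S6 → S6 → S2 → S4 → S4 → S4
End state S4 is not accepting.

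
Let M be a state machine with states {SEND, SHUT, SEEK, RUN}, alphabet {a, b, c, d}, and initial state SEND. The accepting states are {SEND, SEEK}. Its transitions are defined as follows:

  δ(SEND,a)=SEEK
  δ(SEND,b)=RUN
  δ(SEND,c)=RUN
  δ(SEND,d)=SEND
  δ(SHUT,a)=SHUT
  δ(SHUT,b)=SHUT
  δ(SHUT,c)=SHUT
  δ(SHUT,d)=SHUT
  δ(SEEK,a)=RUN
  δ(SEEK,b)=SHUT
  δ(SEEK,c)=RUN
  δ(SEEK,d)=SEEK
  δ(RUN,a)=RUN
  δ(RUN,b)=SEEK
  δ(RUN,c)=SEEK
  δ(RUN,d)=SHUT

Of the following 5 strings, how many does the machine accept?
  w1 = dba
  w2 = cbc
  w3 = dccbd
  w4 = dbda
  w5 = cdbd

w1: Trace: SEND -d-> SEND -b-> RUN -a-> RUN  → end RUN, rejected
w2: Trace: SEND -c-> RUN -b-> SEEK -c-> RUN  → end RUN, rejected
w3: Trace: SEND -d-> SEND -c-> RUN -c-> SEEK -b-> SHUT -d-> SHUT  → end SHUT, rejected
w4: Trace: SEND -d-> SEND -b-> RUN -d-> SHUT -a-> SHUT  → end SHUT, rejected
w5: Trace: SEND -c-> RUN -d-> SHUT -b-> SHUT -d-> SHUT  → end SHUT, rejected

0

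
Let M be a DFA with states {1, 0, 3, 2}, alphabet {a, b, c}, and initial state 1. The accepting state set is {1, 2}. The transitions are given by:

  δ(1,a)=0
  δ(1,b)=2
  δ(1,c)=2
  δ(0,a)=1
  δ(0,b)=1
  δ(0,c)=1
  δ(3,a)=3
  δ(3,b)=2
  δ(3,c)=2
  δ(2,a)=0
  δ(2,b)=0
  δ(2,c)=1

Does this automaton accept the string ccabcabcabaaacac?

Yes

start at 1
read 'c': 1 → 2
read 'c': 2 → 1
read 'a': 1 → 0
read 'b': 0 → 1
read 'c': 1 → 2
read 'a': 2 → 0
read 'b': 0 → 1
read 'c': 1 → 2
read 'a': 2 → 0
read 'b': 0 → 1
read 'a': 1 → 0
read 'a': 0 → 1
read 'a': 1 → 0
read 'c': 0 → 1
read 'a': 1 → 0
read 'c': 0 → 1
End state 1 is accepting.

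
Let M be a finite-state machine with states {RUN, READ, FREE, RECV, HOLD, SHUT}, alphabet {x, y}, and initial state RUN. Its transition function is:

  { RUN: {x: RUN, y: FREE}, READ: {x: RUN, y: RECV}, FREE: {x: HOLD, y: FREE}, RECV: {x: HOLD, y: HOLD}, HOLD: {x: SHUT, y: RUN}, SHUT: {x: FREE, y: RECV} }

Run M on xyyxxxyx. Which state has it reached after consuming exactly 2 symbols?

Trace: RUN -x-> RUN -y-> FREE
After 2 symbols: FREE.

FREE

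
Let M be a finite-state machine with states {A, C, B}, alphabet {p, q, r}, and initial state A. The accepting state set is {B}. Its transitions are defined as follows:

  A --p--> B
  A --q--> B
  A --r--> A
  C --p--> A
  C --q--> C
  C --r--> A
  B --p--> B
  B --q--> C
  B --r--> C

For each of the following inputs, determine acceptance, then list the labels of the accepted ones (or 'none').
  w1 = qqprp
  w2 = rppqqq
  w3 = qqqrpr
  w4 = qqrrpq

w1: A → B → C → A → A → B  → end B, accepted
w2: A → A → B → B → C → C → C  → end C, rejected
w3: A → B → C → C → A → B → C  → end C, rejected
w4: A → B → C → A → A → B → C  → end C, rejected

w1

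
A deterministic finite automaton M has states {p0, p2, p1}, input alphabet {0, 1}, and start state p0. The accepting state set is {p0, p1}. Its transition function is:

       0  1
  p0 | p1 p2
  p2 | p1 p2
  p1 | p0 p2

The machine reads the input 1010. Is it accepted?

p0 → p2 → p1 → p2 → p1
End state p1 is accepting.

Yes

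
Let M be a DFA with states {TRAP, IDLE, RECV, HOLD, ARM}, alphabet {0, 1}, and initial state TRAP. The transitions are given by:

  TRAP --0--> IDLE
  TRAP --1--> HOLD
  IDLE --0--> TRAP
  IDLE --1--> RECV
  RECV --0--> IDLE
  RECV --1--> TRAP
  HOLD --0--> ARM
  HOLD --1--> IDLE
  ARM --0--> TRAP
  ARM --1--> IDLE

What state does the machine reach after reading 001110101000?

Trace: TRAP -0-> IDLE -0-> TRAP -1-> HOLD -1-> IDLE -1-> RECV -0-> IDLE -1-> RECV -0-> IDLE -1-> RECV -0-> IDLE -0-> TRAP -0-> IDLE

IDLE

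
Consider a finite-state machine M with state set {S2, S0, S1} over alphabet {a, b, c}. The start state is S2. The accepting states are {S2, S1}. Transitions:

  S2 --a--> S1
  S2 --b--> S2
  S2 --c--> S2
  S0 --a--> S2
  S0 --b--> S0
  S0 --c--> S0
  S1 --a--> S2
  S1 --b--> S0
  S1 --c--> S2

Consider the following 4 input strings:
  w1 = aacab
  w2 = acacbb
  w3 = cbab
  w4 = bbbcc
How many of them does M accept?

w1: Trace: S2 -a-> S1 -a-> S2 -c-> S2 -a-> S1 -b-> S0  → end S0, rejected
w2: Trace: S2 -a-> S1 -c-> S2 -a-> S1 -c-> S2 -b-> S2 -b-> S2  → end S2, accepted
w3: Trace: S2 -c-> S2 -b-> S2 -a-> S1 -b-> S0  → end S0, rejected
w4: Trace: S2 -b-> S2 -b-> S2 -b-> S2 -c-> S2 -c-> S2  → end S2, accepted

2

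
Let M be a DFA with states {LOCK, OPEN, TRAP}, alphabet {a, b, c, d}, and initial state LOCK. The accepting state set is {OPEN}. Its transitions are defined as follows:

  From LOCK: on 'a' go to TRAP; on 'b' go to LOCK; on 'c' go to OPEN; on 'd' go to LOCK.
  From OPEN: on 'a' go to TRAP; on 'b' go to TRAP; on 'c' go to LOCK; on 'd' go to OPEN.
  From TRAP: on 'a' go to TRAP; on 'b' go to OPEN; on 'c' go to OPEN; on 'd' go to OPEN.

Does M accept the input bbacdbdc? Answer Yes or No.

Trace: LOCK -b-> LOCK -b-> LOCK -a-> TRAP -c-> OPEN -d-> OPEN -b-> TRAP -d-> OPEN -c-> LOCK
End state LOCK is not accepting.

No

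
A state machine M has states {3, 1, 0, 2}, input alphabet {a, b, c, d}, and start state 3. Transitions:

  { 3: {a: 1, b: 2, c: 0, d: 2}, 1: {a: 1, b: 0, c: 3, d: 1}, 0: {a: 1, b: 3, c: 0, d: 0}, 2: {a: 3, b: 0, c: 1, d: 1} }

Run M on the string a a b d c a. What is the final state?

1

start at 3
read 'a': 3 → 1
read 'a': 1 → 1
read 'b': 1 → 0
read 'd': 0 → 0
read 'c': 0 → 0
read 'a': 0 → 1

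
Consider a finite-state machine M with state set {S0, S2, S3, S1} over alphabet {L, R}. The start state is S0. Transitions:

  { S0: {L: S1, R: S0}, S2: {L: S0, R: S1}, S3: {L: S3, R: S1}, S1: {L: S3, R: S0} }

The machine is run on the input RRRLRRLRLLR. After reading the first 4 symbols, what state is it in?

S1

Trace: S0 -R-> S0 -R-> S0 -R-> S0 -L-> S1
After 4 symbols: S1.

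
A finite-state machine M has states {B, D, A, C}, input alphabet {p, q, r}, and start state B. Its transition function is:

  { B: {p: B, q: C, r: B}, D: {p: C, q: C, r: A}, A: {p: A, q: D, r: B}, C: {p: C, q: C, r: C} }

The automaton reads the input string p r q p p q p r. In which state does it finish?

Trace: B -p-> B -r-> B -q-> C -p-> C -p-> C -q-> C -p-> C -r-> C

C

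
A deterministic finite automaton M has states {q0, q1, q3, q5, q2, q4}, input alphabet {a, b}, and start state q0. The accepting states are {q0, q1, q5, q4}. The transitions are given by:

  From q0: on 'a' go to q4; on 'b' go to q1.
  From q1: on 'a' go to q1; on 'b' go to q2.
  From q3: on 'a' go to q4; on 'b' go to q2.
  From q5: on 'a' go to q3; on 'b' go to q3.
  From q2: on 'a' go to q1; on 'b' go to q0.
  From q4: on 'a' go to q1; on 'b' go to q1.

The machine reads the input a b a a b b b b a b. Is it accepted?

No

start at q0
read 'a': q0 → q4
read 'b': q4 → q1
read 'a': q1 → q1
read 'a': q1 → q1
read 'b': q1 → q2
read 'b': q2 → q0
read 'b': q0 → q1
read 'b': q1 → q2
read 'a': q2 → q1
read 'b': q1 → q2
End state q2 is not accepting.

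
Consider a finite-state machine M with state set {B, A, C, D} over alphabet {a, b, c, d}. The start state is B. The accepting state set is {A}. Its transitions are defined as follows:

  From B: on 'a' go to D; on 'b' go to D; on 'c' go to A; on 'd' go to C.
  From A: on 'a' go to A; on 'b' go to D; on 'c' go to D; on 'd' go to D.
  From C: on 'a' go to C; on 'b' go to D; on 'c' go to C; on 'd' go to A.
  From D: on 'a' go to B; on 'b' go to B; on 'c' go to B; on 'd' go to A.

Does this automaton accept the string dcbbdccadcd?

B → C → C → D → B → C → C → C → C → A → D → A
End state A is accepting.

Yes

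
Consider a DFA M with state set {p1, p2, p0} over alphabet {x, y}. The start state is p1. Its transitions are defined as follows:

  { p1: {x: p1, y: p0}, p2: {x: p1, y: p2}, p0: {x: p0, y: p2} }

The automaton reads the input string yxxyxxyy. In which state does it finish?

Trace: p1 -y-> p0 -x-> p0 -x-> p0 -y-> p2 -x-> p1 -x-> p1 -y-> p0 -y-> p2

p2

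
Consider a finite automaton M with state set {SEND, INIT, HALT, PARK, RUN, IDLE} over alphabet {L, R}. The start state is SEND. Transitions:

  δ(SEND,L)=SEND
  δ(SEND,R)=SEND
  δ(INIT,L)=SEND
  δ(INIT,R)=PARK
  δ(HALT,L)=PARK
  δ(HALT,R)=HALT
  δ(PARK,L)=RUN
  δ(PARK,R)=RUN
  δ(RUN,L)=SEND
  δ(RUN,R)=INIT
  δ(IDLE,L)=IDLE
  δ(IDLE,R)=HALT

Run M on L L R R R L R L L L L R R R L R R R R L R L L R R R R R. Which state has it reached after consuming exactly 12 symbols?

SEND

start at SEND
read 'L': SEND → SEND
read 'L': SEND → SEND
read 'R': SEND → SEND
read 'R': SEND → SEND
read 'R': SEND → SEND
read 'L': SEND → SEND
read 'R': SEND → SEND
read 'L': SEND → SEND
read 'L': SEND → SEND
read 'L': SEND → SEND
read 'L': SEND → SEND
read 'R': SEND → SEND
After 12 symbols: SEND.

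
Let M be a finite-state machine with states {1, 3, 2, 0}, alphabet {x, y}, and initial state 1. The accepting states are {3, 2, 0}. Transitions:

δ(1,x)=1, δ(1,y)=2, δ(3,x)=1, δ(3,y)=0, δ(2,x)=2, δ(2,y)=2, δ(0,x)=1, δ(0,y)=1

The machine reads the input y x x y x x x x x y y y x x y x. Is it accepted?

1 → 2 → 2 → 2 → 2 → 2 → 2 → 2 → 2 → 2 → 2 → 2 → 2 → 2 → 2 → 2 → 2
End state 2 is accepting.

Yes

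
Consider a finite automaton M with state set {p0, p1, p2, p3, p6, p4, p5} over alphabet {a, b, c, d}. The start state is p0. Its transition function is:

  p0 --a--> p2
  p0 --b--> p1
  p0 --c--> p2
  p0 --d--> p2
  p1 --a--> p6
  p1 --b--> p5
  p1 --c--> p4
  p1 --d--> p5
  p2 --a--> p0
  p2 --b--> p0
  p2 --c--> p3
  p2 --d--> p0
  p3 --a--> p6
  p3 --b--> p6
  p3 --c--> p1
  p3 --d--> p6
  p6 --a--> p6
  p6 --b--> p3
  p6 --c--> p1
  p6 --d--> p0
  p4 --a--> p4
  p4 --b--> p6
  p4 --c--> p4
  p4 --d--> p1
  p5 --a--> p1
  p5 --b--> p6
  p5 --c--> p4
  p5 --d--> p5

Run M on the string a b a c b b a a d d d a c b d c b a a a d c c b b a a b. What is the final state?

p0 → p2 → p0 → p2 → p3 → p6 → p3 → p6 → p6 → p0 → p2 → p0 → p2 → p3 → p6 → p0 → p2 → p0 → p2 → p0 → p2 → p0 → p2 → p3 → p6 → p3 → p6 → p6 → p3

p3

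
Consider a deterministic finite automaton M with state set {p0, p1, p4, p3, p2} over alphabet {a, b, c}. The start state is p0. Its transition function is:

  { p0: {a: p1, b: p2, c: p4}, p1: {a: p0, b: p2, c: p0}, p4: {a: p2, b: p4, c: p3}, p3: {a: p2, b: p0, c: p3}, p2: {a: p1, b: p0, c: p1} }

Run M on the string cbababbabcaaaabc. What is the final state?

Trace: p0 -c-> p4 -b-> p4 -a-> p2 -b-> p0 -a-> p1 -b-> p2 -b-> p0 -a-> p1 -b-> p2 -c-> p1 -a-> p0 -a-> p1 -a-> p0 -a-> p1 -b-> p2 -c-> p1

p1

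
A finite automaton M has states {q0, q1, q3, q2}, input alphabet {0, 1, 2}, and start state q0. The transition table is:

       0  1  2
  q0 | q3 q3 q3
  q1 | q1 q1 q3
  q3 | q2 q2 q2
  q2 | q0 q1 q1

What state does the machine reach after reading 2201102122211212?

q1

q0 → q3 → q2 → q0 → q3 → q2 → q0 → q3 → q2 → q1 → q3 → q2 → q1 → q1 → q3 → q2 → q1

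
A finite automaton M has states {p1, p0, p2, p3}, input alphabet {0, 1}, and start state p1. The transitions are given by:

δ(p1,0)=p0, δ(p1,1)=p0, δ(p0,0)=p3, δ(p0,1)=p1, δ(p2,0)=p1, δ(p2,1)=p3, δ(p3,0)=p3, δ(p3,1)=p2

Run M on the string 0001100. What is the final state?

start at p1
read '0': p1 → p0
read '0': p0 → p3
read '0': p3 → p3
read '1': p3 → p2
read '1': p2 → p3
read '0': p3 → p3
read '0': p3 → p3

p3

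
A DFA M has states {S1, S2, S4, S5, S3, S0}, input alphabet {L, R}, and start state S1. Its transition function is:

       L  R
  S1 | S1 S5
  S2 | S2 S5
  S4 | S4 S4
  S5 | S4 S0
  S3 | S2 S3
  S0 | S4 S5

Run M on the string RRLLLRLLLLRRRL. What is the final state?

S4

start at S1
read 'R': S1 → S5
read 'R': S5 → S0
read 'L': S0 → S4
read 'L': S4 → S4
read 'L': S4 → S4
read 'R': S4 → S4
read 'L': S4 → S4
read 'L': S4 → S4
read 'L': S4 → S4
read 'L': S4 → S4
read 'R': S4 → S4
read 'R': S4 → S4
read 'R': S4 → S4
read 'L': S4 → S4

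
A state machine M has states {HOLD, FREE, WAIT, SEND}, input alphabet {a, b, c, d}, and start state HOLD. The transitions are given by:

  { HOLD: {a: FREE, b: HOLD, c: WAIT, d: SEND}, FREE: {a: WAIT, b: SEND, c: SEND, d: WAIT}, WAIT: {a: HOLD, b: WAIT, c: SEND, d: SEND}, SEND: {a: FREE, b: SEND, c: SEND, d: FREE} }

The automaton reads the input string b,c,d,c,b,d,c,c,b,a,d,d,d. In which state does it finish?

start at HOLD
read 'b': HOLD → HOLD
read 'c': HOLD → WAIT
read 'd': WAIT → SEND
read 'c': SEND → SEND
read 'b': SEND → SEND
read 'd': SEND → FREE
read 'c': FREE → SEND
read 'c': SEND → SEND
read 'b': SEND → SEND
read 'a': SEND → FREE
read 'd': FREE → WAIT
read 'd': WAIT → SEND
read 'd': SEND → FREE

FREE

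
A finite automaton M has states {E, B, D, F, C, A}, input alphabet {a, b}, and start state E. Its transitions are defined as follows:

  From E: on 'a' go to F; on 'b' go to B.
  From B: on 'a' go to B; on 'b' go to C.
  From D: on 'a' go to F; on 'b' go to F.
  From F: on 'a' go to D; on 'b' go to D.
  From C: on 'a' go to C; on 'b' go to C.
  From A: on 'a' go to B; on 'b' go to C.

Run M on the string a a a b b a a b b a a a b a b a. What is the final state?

D

start at E
read 'a': E → F
read 'a': F → D
read 'a': D → F
read 'b': F → D
read 'b': D → F
read 'a': F → D
read 'a': D → F
read 'b': F → D
read 'b': D → F
read 'a': F → D
read 'a': D → F
read 'a': F → D
read 'b': D → F
read 'a': F → D
read 'b': D → F
read 'a': F → D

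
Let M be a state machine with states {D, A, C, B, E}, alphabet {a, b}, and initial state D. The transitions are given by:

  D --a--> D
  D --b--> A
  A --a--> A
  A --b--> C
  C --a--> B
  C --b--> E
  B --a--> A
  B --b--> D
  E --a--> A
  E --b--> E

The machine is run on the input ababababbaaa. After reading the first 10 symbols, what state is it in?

B

start at D
read 'a': D → D
read 'b': D → A
read 'a': A → A
read 'b': A → C
read 'a': C → B
read 'b': B → D
read 'a': D → D
read 'b': D → A
read 'b': A → C
read 'a': C → B
After 10 symbols: B.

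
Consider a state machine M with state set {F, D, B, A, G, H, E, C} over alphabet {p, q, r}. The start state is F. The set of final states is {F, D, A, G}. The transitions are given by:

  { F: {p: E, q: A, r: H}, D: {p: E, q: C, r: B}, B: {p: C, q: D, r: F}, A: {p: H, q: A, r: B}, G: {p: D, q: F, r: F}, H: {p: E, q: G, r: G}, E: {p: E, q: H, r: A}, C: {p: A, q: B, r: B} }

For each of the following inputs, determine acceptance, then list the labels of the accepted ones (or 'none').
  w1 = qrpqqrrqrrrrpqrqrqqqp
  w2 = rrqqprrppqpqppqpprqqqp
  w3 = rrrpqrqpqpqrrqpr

w1: F → A → B → C → B → D → B → F → A → B → F → H → G → D → C → B → D → B → D → C → B → C  → end C, rejected
w2: F → H → G → F → A → H → G → F → E → E → H → E → H → E → E → H → E → E → A → A → A → A → H  → end H, rejected
w3: F → H → G → F → E → H → G → F → E → H → E → H → G → F → A → H → G  → end G, accepted

w3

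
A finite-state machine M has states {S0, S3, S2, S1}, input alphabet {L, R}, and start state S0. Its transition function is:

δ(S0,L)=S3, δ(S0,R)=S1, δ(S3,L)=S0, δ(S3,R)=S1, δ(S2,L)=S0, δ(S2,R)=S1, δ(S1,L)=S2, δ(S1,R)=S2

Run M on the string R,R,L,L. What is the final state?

S3

start at S0
read 'R': S0 → S1
read 'R': S1 → S2
read 'L': S2 → S0
read 'L': S0 → S3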